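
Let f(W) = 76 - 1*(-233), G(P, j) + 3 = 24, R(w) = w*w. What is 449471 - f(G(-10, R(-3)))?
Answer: 449162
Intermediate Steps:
R(w) = w²
G(P, j) = 21 (G(P, j) = -3 + 24 = 21)
f(W) = 309 (f(W) = 76 + 233 = 309)
449471 - f(G(-10, R(-3))) = 449471 - 1*309 = 449471 - 309 = 449162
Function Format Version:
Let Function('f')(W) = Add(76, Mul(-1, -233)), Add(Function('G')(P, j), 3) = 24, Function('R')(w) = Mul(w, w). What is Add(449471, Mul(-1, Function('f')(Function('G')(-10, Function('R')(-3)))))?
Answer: 449162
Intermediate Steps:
Function('R')(w) = Pow(w, 2)
Function('G')(P, j) = 21 (Function('G')(P, j) = Add(-3, 24) = 21)
Function('f')(W) = 309 (Function('f')(W) = Add(76, 233) = 309)
Add(449471, Mul(-1, Function('f')(Function('G')(-10, Function('R')(-3))))) = Add(449471, Mul(-1, 309)) = Add(449471, -309) = 449162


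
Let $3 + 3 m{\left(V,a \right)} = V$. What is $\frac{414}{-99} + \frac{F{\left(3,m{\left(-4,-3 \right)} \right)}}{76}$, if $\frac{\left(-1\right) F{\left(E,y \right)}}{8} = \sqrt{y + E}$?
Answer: $- \frac{46}{11} - \frac{2 \sqrt{6}}{57} \approx -4.2678$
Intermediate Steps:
$m{\left(V,a \right)} = -1 + \frac{V}{3}$
$F{\left(E,y \right)} = - 8 \sqrt{E + y}$ ($F{\left(E,y \right)} = - 8 \sqrt{y + E} = - 8 \sqrt{E + y}$)
$\frac{414}{-99} + \frac{F{\left(3,m{\left(-4,-3 \right)} \right)}}{76} = \frac{414}{-99} + \frac{\left(-8\right) \sqrt{3 + \left(-1 + \frac{1}{3} \left(-4\right)\right)}}{76} = 414 \left(- \frac{1}{99}\right) + - 8 \sqrt{3 - \frac{7}{3}} \cdot \frac{1}{76} = - \frac{46}{11} + - 8 \sqrt{3 - \frac{7}{3}} \cdot \frac{1}{76} = - \frac{46}{11} + - 8 \sqrt{\frac{2}{3}} \cdot \frac{1}{76} = - \frac{46}{11} + - 8 \frac{\sqrt{6}}{3} \cdot \frac{1}{76} = - \frac{46}{11} + - \frac{8 \sqrt{6}}{3} \cdot \frac{1}{76} = - \frac{46}{11} - \frac{2 \sqrt{6}}{57}$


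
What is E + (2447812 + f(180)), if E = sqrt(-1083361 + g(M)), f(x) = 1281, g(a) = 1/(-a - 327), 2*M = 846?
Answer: 2449093 + I*sqrt(24375622530)/150 ≈ 2.4491e+6 + 1040.8*I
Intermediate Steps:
M = 423 (M = (1/2)*846 = 423)
g(a) = 1/(-327 - a)
E = I*sqrt(24375622530)/150 (E = sqrt(-1083361 - 1/(327 + 423)) = sqrt(-1083361 - 1/750) = sqrt(-812520751/750) = I*sqrt(24375622530)/150 ≈ 1040.8*I)
E + (2447812 + f(180)) = I*sqrt(24375622530)/150 + (2447812 + 1281) = I*sqrt(24375622530)/150 + 2449093 = 2449093 + I*sqrt(24375622530)/150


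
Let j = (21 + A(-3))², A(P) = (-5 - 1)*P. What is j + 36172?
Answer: 37693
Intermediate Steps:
A(P) = -6*P
j = 1521 (j = (21 - 6*(-3))² = (21 + 18)² = 39² = 1521)
j + 36172 = 1521 + 36172 = 37693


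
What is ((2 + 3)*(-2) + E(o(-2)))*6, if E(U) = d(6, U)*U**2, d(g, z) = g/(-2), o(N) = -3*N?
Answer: -708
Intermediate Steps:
d(g, z) = -g/2 (d(g, z) = g*(-1/2) = -g/2)
E(U) = -3*U**2 (E(U) = (-1/2*6)*U**2 = -3*U**2)
((2 + 3)*(-2) + E(o(-2)))*6 = ((2 + 3)*(-2) - 3*(-3*(-2))**2)*6 = (5*(-2) - 3*6**2)*6 = (-10 - 3*36)*6 = (-10 - 108)*6 = -118*6 = -708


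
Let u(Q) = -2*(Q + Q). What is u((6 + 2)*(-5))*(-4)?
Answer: -640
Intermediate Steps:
u(Q) = -4*Q
u((6 + 2)*(-5))*(-4) = -4*(6 + 2)*(-5)*(-4) = -32*(-5)*(-4) = -4*(-40)*(-4) = 160*(-4) = -640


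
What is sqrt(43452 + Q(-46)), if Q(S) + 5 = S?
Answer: sqrt(43401) ≈ 208.33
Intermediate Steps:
Q(S) = -5 + S
sqrt(43452 + Q(-46)) = sqrt(43452 + (-5 - 46)) = sqrt(43452 - 51) = sqrt(43401)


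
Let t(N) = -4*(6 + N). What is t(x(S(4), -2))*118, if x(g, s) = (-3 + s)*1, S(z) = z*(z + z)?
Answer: -472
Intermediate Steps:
S(z) = 2*z**2 (S(z) = z*(2*z) = 2*z**2)
x(g, s) = -3 + s
t(N) = -24 - 4*N
t(x(S(4), -2))*118 = (-24 - 4*(-3 - 2))*118 = (-24 - 4*(-5))*118 = (-24 + 20)*118 = -4*118 = -472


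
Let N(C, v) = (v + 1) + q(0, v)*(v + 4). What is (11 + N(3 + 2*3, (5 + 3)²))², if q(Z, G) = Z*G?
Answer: 5776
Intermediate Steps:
q(Z, G) = G*Z
N(C, v) = 1 + v (N(C, v) = (v + 1) + (v*0)*(v + 4) = (1 + v) + 0*(4 + v) = (1 + v) + 0 = 1 + v)
(11 + N(3 + 2*3, (5 + 3)²))² = (11 + (1 + (5 + 3)²))² = (11 + (1 + 8²))² = (11 + (1 + 64))² = (11 + 65)² = 76² = 5776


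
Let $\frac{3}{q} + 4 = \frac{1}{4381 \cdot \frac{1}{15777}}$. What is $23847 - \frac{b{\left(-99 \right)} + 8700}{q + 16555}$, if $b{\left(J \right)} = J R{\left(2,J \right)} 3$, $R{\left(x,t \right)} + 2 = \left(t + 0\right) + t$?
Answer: $\frac{344630322837}{14454221} \approx 23843.0$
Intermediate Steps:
$R{\left(x,t \right)} = -2 + 2 t$ ($R{\left(x,t \right)} = -2 + \left(\left(t + 0\right) + t\right) = -2 + \left(t + t\right) = -2 + 2 t$)
$q = - \frac{13143}{1747}$ ($q = \frac{3}{-4 + \frac{1}{4381 \cdot \frac{1}{15777}}} = \frac{3}{-4 + \frac{1}{\frac{4381}{15777}}} = \frac{3}{-4 + \frac{15777}{4381}} = \frac{3}{- \frac{1747}{4381}} = 3 \left(- \frac{4381}{1747}\right) = - \frac{13143}{1747} \approx -7.5232$)
$b{\left(J \right)} = 3 J \left(-2 + 2 J\right)$ ($b{\left(J \right)} = J \left(-2 + 2 J\right) 3 = 3 J \left(-2 + 2 J\right)$)
$23847 - \frac{b{\left(-99 \right)} + 8700}{q + 16555} = 23847 - \frac{6 \left(-99\right) \left(-1 - 99\right) + 8700}{- \frac{13143}{1747} + 16555} = 23847 - \frac{6 \left(-99\right) \left(-100\right) + 8700}{\frac{28908442}{1747}} = 23847 - \left(59400 + 8700\right) \frac{1747}{28908442} = 23847 - 68100 \cdot \frac{1747}{28908442} = 23847 - \frac{59485350}{14454221} = \frac{344630322837}{14454221}$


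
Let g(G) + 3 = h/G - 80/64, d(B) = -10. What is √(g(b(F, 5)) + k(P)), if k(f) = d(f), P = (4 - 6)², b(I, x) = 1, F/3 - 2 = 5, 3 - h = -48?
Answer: 7*√3/2 ≈ 6.0622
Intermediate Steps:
h = 51 (h = 3 - 1*(-48) = 3 + 48 = 51)
F = 21 (F = 6 + 3*5 = 6 + 15 = 21)
g(G) = -17/4 + 51/G (g(G) = -3 + (51/G - 80/64) = -3 + (51/G - 80*1/64) = -3 + (51/G - 5/4) = -3 + (-5/4 + 51/G) = -17/4 + 51/G)
P = 4 (P = (-2)² = 4)
k(f) = -10
√(g(b(F, 5)) + k(P)) = √((-17/4 + 51/1) - 10) = √((-17/4 + 51*1) - 10) = √((-17/4 + 51) - 10) = √(187/4 - 10) = √(147/4) = 7*√3/2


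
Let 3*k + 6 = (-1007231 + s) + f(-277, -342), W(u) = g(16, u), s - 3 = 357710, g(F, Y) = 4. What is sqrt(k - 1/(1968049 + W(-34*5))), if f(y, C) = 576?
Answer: I*sqrt(837842185441727697)/1968053 ≈ 465.1*I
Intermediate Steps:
s = 357713 (s = 3 + 357710 = 357713)
W(u) = 4
k = -216316 (k = -2 + ((-1007231 + 357713) + 576)/3 = -2 + (-649518 + 576)/3 = -2 + (1/3)*(-648942) = -2 - 216314 = -216316)
sqrt(k - 1/(1968049 + W(-34*5))) = sqrt(-216316 - 1/(1968049 + 4)) = sqrt(-216316 - 1/1968053) = sqrt(-425721352749/1968053) = I*sqrt(837842185441727697)/1968053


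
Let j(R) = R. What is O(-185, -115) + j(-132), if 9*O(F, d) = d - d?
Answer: -132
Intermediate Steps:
O(F, d) = 0 (O(F, d) = (d - d)/9 = (⅑)*0 = 0)
O(-185, -115) + j(-132) = 0 - 132 = -132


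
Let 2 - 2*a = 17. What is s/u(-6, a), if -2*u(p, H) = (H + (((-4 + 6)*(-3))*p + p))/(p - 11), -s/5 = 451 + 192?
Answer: -43724/9 ≈ -4858.2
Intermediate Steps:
a = -15/2 (a = 1 - ½*17 = 1 - 17/2 = -15/2 ≈ -7.5000)
s = -3215 (s = -5*(451 + 192) = -5*643 = -3215)
u(p, H) = -(H - 5*p)/(2*(-11 + p)) (u(p, H) = -(H + (((-4 + 6)*(-3))*p + p))/(2*(p - 11)) = -(H + ((2*(-3))*p + p))/(2*(-11 + p)) = -(H + (-6*p + p))/(2*(-11 + p)) = -(H - 5*p)/(2*(-11 + p)))
s/u(-6, a) = -3215*2*(-11 - 6)/(-1*(-15/2) + 5*(-6)) = -3215*(-34/(15/2 - 30)) = -3215/((½)*(-1/17)*(-45/2)) = -3215/45/68 = -3215*68/45 = -43724/9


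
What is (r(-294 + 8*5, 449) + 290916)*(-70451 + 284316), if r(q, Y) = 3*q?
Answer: 62053785210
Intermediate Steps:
(r(-294 + 8*5, 449) + 290916)*(-70451 + 284316) = (3*(-294 + 8*5) + 290916)*(-70451 + 284316) = (3*(-294 + 40) + 290916)*213865 = (3*(-254) + 290916)*213865 = (-762 + 290916)*213865 = 290154*213865 = 62053785210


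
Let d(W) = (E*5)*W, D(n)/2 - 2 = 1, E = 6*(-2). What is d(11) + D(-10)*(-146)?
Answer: -1536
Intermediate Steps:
E = -12
D(n) = 6 (D(n) = 4 + 2*1 = 4 + 2 = 6)
d(W) = -60*W (d(W) = (-12*5)*W = -60*W)
d(11) + D(-10)*(-146) = -60*11 + 6*(-146) = -660 - 876 = -1536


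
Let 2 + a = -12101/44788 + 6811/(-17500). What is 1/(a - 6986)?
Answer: -13996250/97815023903 ≈ -0.00014309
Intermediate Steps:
a = -37221403/13996250 (a = -2 + (-12101/44788 + 6811/(-17500)) = -2 + (-12101*1/44788 + 6811*(-1/17500)) = -2 + (-12101/44788 - 973/2500) = -2 - 9228903/13996250 = -37221403/13996250 ≈ -2.6594)
1/(a - 6986) = 1/(-37221403/13996250 - 6986) = 1/(-97815023903/13996250) = -13996250/97815023903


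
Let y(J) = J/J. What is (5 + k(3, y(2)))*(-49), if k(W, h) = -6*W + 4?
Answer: 441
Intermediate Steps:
y(J) = 1
k(W, h) = 4 - 6*W
(5 + k(3, y(2)))*(-49) = (5 + (4 - 6*3))*(-49) = (5 + (4 - 18))*(-49) = (5 - 14)*(-49) = -9*(-49) = 441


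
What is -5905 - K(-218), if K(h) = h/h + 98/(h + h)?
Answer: -1287459/218 ≈ -5905.8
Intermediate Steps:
K(h) = 1 + 49/h (K(h) = 1 + 98/((2*h)) = 1 + 98*(1/(2*h)) = 1 + 49/h)
-5905 - K(-218) = -5905 - (49 - 218)/(-218) = -5905 - (-1)*(-169)/218 = -5905 - 1*169/218 = -5905 - 169/218 = -1287459/218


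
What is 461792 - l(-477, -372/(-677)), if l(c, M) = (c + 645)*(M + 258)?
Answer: 283226800/677 ≈ 4.1836e+5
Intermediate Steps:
l(c, M) = (258 + M)*(645 + c) (l(c, M) = (645 + c)*(258 + M) = (258 + M)*(645 + c))
461792 - l(-477, -372/(-677)) = 461792 - (166410 + 258*(-477) + 645*(-372/(-677)) - 372/(-677)*(-477)) = 461792 - (166410 - 123066 + 645*(-372*(-1/677)) - 372*(-1/677)*(-477)) = 461792 - (166410 - 123066 + 645*(372/677) + (372/677)*(-477)) = 461792 - (166410 - 123066 + 239940/677 - 177444/677) = 461792 - 1*29406384/677 = 461792 - 29406384/677 = 283226800/677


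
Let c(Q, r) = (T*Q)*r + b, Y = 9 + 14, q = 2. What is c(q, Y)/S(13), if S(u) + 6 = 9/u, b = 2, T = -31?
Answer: 18512/69 ≈ 268.29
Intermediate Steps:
Y = 23
S(u) = -6 + 9/u
c(Q, r) = 2 - 31*Q*r (c(Q, r) = (-31*Q)*r + 2 = -31*Q*r + 2 = 2 - 31*Q*r)
c(q, Y)/S(13) = (2 - 31*2*23)/(-6 + 9/13) = (2 - 1426)/(-6 + 9*(1/13)) = -1424/(-6 + 9/13) = -1424/(-69/13) = -1424*(-13/69) = 18512/69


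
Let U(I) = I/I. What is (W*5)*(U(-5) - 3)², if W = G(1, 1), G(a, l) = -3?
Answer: -60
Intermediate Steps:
W = -3
U(I) = 1
(W*5)*(U(-5) - 3)² = (-3*5)*(1 - 3)² = -15*(-2)² = -15*4 = -60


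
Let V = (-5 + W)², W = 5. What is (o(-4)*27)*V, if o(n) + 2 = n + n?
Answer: 0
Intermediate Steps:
o(n) = -2 + 2*n (o(n) = -2 + (n + n) = -2 + 2*n)
V = 0 (V = (-5 + 5)² = 0² = 0)
(o(-4)*27)*V = ((-2 + 2*(-4))*27)*0 = ((-2 - 8)*27)*0 = -10*27*0 = -270*0 = 0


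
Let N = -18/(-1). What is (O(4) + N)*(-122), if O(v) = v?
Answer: -2684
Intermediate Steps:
N = 18 (N = -1*(-18) = 18)
(O(4) + N)*(-122) = (4 + 18)*(-122) = 22*(-122) = -2684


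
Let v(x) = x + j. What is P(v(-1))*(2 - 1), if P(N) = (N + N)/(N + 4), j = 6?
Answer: 10/9 ≈ 1.1111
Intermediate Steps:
v(x) = 6 + x (v(x) = x + 6 = 6 + x)
P(N) = 2*N/(4 + N) (P(N) = (2*N)/(4 + N) = 2*N/(4 + N))
P(v(-1))*(2 - 1) = (2*(6 - 1)/(4 + (6 - 1)))*(2 - 1) = (2*5/(4 + 5))*1 = (2*5/9)*1 = (2*5*(⅑))*1 = (10/9)*1 = 10/9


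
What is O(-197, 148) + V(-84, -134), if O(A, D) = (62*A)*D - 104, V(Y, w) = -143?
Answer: -1807919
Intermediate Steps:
O(A, D) = -104 + 62*A*D (O(A, D) = 62*A*D - 104 = -104 + 62*A*D)
O(-197, 148) + V(-84, -134) = (-104 + 62*(-197)*148) - 143 = (-104 - 1807672) - 143 = -1807776 - 143 = -1807919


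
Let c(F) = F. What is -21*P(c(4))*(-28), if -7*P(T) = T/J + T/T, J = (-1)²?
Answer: -420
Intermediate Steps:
J = 1
P(T) = -⅐ - T/7 (P(T) = -(T/1 + T/T)/7 = -(T*1 + 1)/7 = -(T + 1)/7 = -(1 + T)/7 = -⅐ - T/7)
-21*P(c(4))*(-28) = -21*(-⅐ - ⅐*4)*(-28) = -21*(-⅐ - 4/7)*(-28) = -21*(-5/7)*(-28) = 15*(-28) = -420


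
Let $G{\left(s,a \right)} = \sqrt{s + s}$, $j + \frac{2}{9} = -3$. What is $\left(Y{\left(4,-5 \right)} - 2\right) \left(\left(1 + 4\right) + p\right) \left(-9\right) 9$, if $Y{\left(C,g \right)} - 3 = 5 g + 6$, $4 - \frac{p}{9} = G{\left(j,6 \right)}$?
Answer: $59778 - 4374 i \sqrt{58} \approx 59778.0 - 33311.0 i$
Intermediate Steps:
$j = - \frac{29}{9}$ ($j = - \frac{2}{9} - 3 = - \frac{29}{9} \approx -3.2222$)
$G{\left(s,a \right)} = \sqrt{2} \sqrt{s}$ ($G{\left(s,a \right)} = \sqrt{2 s} = \sqrt{2} \sqrt{s}$)
$p = 36 - 3 i \sqrt{58}$ ($p = 36 - 9 \sqrt{2} \sqrt{- \frac{29}{9}} = 36 - 9 \sqrt{2} \frac{i \sqrt{29}}{3} = 36 - 9 \frac{i \sqrt{58}}{3} = 36 - 3 i \sqrt{58} \approx 36.0 - 22.847 i$)
$Y{\left(C,g \right)} = 9 + 5 g$ ($Y{\left(C,g \right)} = 3 + \left(5 g + 6\right) = 3 + \left(6 + 5 g\right) = 9 + 5 g$)
$\left(Y{\left(4,-5 \right)} - 2\right) \left(\left(1 + 4\right) + p\right) \left(-9\right) 9 = \left(\left(9 + 5 \left(-5\right)\right) - 2\right) \left(\left(1 + 4\right) + \left(36 - 3 i \sqrt{58}\right)\right) \left(-9\right) 9 = \left(\left(9 - 25\right) - 2\right) \left(5 + \left(36 - 3 i \sqrt{58}\right)\right) \left(-9\right) 9 = \left(-16 - 2\right) \left(41 - 3 i \sqrt{58}\right) \left(-9\right) 9 = - 18 \left(41 - 3 i \sqrt{58}\right) \left(-9\right) 9 = \left(-738 + 54 i \sqrt{58}\right) \left(-9\right) 9 = \left(6642 - 486 i \sqrt{58}\right) 9 = 59778 - 4374 i \sqrt{58}$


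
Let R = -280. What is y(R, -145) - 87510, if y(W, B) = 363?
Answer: -87147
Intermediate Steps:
y(R, -145) - 87510 = 363 - 87510 = -87147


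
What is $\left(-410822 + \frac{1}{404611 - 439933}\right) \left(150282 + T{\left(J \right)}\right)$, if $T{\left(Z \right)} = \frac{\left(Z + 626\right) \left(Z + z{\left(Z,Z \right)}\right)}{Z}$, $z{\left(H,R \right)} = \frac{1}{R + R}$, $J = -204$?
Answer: $- \frac{91008950831923294375}{1469960352} \approx -6.1913 \cdot 10^{10}$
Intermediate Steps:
$z{\left(H,R \right)} = \frac{1}{2 R}$
$T{\left(Z \right)} = \frac{\left(626 + Z\right) \left(Z + \frac{1}{2 Z}\right)}{Z}$ ($T{\left(Z \right)} = \frac{\left(Z + 626\right) \left(Z + \frac{1}{2 Z}\right)}{Z} = \frac{\left(626 + Z\right) \left(Z + \frac{1}{2 Z}\right)}{Z}$)
$\left(-410822 + \frac{1}{404611 - 439933}\right) \left(150282 + T{\left(J \right)}\right) = \left(-410822 + \frac{1}{404611 - 439933}\right) \left(150282 + \left(626 - 204 + \frac{1}{2 \left(-204\right)} + \frac{313}{41616}\right)\right) = \left(-410822 + \frac{1}{-35322}\right) \left(150282 + \left(626 - 204 + \frac{1}{2} \left(- \frac{1}{204}\right) + 313 \cdot \frac{1}{41616}\right)\right) = \left(-410822 - \frac{1}{35322}\right) \left(150282 + \left(626 - 204 - \frac{1}{408} + \frac{313}{41616}\right)\right) = - \frac{14511054685 \left(150282 + \frac{17562163}{41616}\right)}{35322} = \left(- \frac{14511054685}{35322}\right) \frac{6271697875}{41616} = - \frac{91008950831923294375}{1469960352}$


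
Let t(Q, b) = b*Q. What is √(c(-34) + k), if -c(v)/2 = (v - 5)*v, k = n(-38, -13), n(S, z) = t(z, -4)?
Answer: 10*I*√26 ≈ 50.99*I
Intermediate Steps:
t(Q, b) = Q*b
n(S, z) = -4*z (n(S, z) = z*(-4) = -4*z)
k = 52 (k = -4*(-13) = 52)
c(v) = -2*v*(-5 + v) (c(v) = -2*(v - 5)*v = -2*(-5 + v)*v = -2*v*(-5 + v))
√(c(-34) + k) = √(2*(-34)*(5 - 1*(-34)) + 52) = √(2*(-34)*(5 + 34) + 52) = √(2*(-34)*39 + 52) = √(-2652 + 52) = √(-2600) = 10*I*√26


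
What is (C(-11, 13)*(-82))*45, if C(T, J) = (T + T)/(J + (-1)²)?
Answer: 40590/7 ≈ 5798.6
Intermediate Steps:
C(T, J) = 2*T/(1 + J) (C(T, J) = (2*T)/(J + 1) = (2*T)/(1 + J) = 2*T/(1 + J))
(C(-11, 13)*(-82))*45 = ((2*(-11)/(1 + 13))*(-82))*45 = ((2*(-11)/14)*(-82))*45 = ((2*(-11)*(1/14))*(-82))*45 = -11/7*(-82)*45 = (902/7)*45 = 40590/7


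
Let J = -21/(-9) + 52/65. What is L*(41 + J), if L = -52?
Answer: -34424/15 ≈ -2294.9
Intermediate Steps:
J = 47/15 (J = -21*(-⅑) + 52*(1/65) = 7/3 + ⅘ = 47/15 ≈ 3.1333)
L*(41 + J) = -52*(41 + 47/15) = -52*662/15 = -34424/15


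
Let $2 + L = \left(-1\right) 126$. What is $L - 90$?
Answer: $-218$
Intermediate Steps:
$L = -128$ ($L = -2 - 126 = -128$)
$L - 90 = -128 - 90 = -218$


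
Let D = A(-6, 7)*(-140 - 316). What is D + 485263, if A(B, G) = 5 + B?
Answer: 485719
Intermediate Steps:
D = 456 (D = (5 - 6)*(-140 - 316) = -1*(-456) = 456)
D + 485263 = 456 + 485263 = 485719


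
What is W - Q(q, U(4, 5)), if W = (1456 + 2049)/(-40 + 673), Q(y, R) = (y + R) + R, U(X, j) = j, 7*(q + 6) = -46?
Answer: 35929/4431 ≈ 8.1086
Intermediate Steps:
q = -88/7 (q = -6 + (⅐)*(-46) = -6 - 46/7 = -88/7 ≈ -12.571)
Q(y, R) = y + 2*R (Q(y, R) = (R + y) + R = y + 2*R)
W = 3505/633 ≈ 5.5371
W - Q(q, U(4, 5)) = 3505/633 - (-88/7 + 2*5) = 3505/633 - (-88/7 + 10) = 3505/633 - 1*(-18/7) = 3505/633 + 18/7 = 35929/4431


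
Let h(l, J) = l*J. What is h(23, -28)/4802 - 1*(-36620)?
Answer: 12560614/343 ≈ 36620.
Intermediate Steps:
h(l, J) = J*l
h(23, -28)/4802 - 1*(-36620) = -28*23/4802 - 1*(-36620) = -644*1/4802 + 36620 = -46/343 + 36620 = 12560614/343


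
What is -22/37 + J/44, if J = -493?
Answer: -19209/1628 ≈ -11.799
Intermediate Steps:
-22/37 + J/44 = -22/37 - 493/44 = -19209/1628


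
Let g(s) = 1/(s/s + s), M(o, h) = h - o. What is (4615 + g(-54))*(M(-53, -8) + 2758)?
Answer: 685596982/53 ≈ 1.2936e+7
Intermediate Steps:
g(s) = 1/(1 + s)
(4615 + g(-54))*(M(-53, -8) + 2758) = (4615 + 1/(1 - 54))*((-8 - 1*(-53)) + 2758) = (4615 + 1/(-53))*((-8 + 53) + 2758) = (4615 - 1/53)*(45 + 2758) = (244594/53)*2803 = 685596982/53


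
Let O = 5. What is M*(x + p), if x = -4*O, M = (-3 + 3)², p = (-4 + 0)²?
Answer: 0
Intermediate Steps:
p = 16 (p = (-4)² = 16)
M = 0 (M = 0² = 0)
x = -20 (x = -4*5 = -20)
M*(x + p) = 0*(-20 + 16) = 0*(-4) = 0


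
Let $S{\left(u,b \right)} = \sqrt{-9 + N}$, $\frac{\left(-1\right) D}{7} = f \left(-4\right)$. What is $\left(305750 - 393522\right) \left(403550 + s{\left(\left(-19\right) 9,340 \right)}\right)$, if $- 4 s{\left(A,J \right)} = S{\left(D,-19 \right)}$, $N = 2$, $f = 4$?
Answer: $-35420390600 + 21943 i \sqrt{7} \approx -3.542 \cdot 10^{10} + 58056.0 i$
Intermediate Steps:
$D = 112$ ($D = - 7 \cdot 4 \left(-4\right) = \left(-7\right) \left(-16\right) = 112$)
$S{\left(u,b \right)} = i \sqrt{7}$ ($S{\left(u,b \right)} = \sqrt{-9 + 2} = \sqrt{-7} = i \sqrt{7}$)
$s{\left(A,J \right)} = - \frac{i \sqrt{7}}{4}$
$\left(305750 - 393522\right) \left(403550 + s{\left(\left(-19\right) 9,340 \right)}\right) = \left(305750 - 393522\right) \left(403550 - \frac{i \sqrt{7}}{4}\right) = - 87772 \left(403550 - \frac{i \sqrt{7}}{4}\right) = -35420390600 + 21943 i \sqrt{7}$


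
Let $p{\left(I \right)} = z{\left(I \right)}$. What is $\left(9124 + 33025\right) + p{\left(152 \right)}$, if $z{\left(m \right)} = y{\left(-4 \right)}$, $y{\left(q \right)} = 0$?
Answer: $42149$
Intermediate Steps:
$z{\left(m \right)} = 0$
$p{\left(I \right)} = 0$
$\left(9124 + 33025\right) + p{\left(152 \right)} = \left(9124 + 33025\right) + 0 = 42149 + 0 = 42149$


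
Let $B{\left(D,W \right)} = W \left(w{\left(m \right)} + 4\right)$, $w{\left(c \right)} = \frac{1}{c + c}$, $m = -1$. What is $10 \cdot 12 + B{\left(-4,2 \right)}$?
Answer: $127$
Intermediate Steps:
$w{\left(c \right)} = \frac{1}{2 c}$
$B{\left(D,W \right)} = \frac{7 W}{2}$ ($B{\left(D,W \right)} = W \left(\frac{1}{2 \left(-1\right)} + 4\right) = W \left(\frac{1}{2} \left(-1\right) + 4\right) = W \left(- \frac{1}{2} + 4\right) = W \frac{7}{2} = \frac{7 W}{2}$)
$10 \cdot 12 + B{\left(-4,2 \right)} = 10 \cdot 12 + \frac{7}{2} \cdot 2 = 120 + 7 = 127$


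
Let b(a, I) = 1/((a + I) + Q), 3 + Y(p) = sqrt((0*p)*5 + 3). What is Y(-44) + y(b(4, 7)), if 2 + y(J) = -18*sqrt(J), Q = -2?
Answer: -11 + sqrt(3) ≈ -9.2679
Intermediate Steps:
Y(p) = -3 + sqrt(3) (Y(p) = -3 + sqrt((0*p)*5 + 3) = -3 + sqrt(0*5 + 3) = -3 + sqrt(0 + 3) = -3 + sqrt(3))
b(a, I) = 1/(-2 + I + a) (b(a, I) = 1/((a + I) - 2) = 1/((I + a) - 2) = 1/(-2 + I + a))
y(J) = -2 - 18*sqrt(J)
Y(-44) + y(b(4, 7)) = (-3 + sqrt(3)) + (-2 - 18/sqrt(-2 + 7 + 4)) = (-3 + sqrt(3)) + (-2 - 18*sqrt(1/9)) = (-3 + sqrt(3)) + (-2 - 18*1/3) = (-3 + sqrt(3)) + (-2 - 6) = (-3 + sqrt(3)) - 8 = -11 + sqrt(3)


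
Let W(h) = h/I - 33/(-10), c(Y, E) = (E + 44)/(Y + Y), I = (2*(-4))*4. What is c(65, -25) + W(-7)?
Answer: 7623/2080 ≈ 3.6649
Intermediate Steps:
I = -32 (I = -8*4 = -32)
c(Y, E) = (44 + E)/(2*Y) (c(Y, E) = (44 + E)/((2*Y)) = (44 + E)*(1/(2*Y)) = (44 + E)/(2*Y))
W(h) = 33/10 - h/32 (W(h) = h/(-32) - 33/(-10) = h*(-1/32) - 33*(-⅒) = -h/32 + 33/10 = 33/10 - h/32)
c(65, -25) + W(-7) = (½)*(44 - 25)/65 + (33/10 - 1/32*(-7)) = (½)*(1/65)*19 + (33/10 + 7/32) = 19/130 + 563/160 = 7623/2080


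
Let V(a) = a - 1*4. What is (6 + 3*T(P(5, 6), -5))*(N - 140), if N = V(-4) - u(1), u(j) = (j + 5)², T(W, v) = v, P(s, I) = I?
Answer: 1656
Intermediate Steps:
u(j) = (5 + j)²
V(a) = -4 + a (V(a) = a - 4 = -4 + a)
N = -44 (N = (-4 - 4) - (5 + 1)² = -8 - 1*6² = -8 - 1*36 = -8 - 36 = -44)
(6 + 3*T(P(5, 6), -5))*(N - 140) = (6 + 3*(-5))*(-44 - 140) = (6 - 15)*(-184) = -9*(-184) = 1656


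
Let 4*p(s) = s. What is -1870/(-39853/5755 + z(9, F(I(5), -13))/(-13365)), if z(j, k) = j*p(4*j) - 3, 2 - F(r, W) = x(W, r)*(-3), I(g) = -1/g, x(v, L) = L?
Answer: 9588808350/35538949 ≈ 269.81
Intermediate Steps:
p(s) = s/4
F(r, W) = 2 + 3*r (F(r, W) = 2 - r*(-3) = 2 - (-3)*r = 2 + 3*r)
z(j, k) = -3 + j² (z(j, k) = j*((4*j)/4) - 3 = j*j - 3 = j² - 3 = -3 + j²)
-1870/(-39853/5755 + z(9, F(I(5), -13))/(-13365)) = -1870/(-39853/5755 + (-3 + 9²)/(-13365)) = -1870/(-39853*1/5755 + (-3 + 81)*(-1/13365)) = -1870/(-39853/5755 + 78*(-1/13365)) = -1870/(-39853/5755 - 26/4455) = -1870/(-35538949/5127705) = -1870*(-5127705/35538949) = 9588808350/35538949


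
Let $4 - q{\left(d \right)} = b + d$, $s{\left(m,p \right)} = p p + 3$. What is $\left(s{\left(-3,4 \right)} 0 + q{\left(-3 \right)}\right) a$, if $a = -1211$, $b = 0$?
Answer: $-8477$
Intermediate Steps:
$s{\left(m,p \right)} = 3 + p^{2}$ ($s{\left(m,p \right)} = p^{2} + 3 = 3 + p^{2}$)
$q{\left(d \right)} = 4 - d$ ($q{\left(d \right)} = 4 - \left(0 + d\right) = 4 - d$)
$\left(s{\left(-3,4 \right)} 0 + q{\left(-3 \right)}\right) a = \left(\left(3 + 4^{2}\right) 0 + \left(4 - -3\right)\right) \left(-1211\right) = \left(\left(3 + 16\right) 0 + \left(4 + 3\right)\right) \left(-1211\right) = \left(19 \cdot 0 + 7\right) \left(-1211\right) = \left(0 + 7\right) \left(-1211\right) = 7 \left(-1211\right) = -8477$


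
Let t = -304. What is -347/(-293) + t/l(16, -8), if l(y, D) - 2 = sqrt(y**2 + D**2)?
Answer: 71949/23147 - 608*sqrt(5)/79 ≈ -14.101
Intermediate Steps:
l(y, D) = 2 + sqrt(D**2 + y**2) (l(y, D) = 2 + sqrt(y**2 + D**2) = 2 + sqrt(D**2 + y**2))
-347/(-293) + t/l(16, -8) = -347/(-293) - 304/(2 + sqrt((-8)**2 + 16**2)) = -347*(-1/293) - 304/(2 + sqrt(64 + 256)) = 347/293 - 304/(2 + sqrt(320)) = 347/293 - 304/(2 + 8*sqrt(5))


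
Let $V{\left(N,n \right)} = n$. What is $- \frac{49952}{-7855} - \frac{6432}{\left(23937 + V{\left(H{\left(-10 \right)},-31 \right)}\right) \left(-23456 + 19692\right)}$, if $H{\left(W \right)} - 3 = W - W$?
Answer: $\frac{561855072316}{88351256915} \approx 6.3593$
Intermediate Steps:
$H{\left(W \right)} = 3$ ($H{\left(W \right)} = 3 + \left(W - W\right) = 3 + 0 = 3$)
$- \frac{49952}{-7855} - \frac{6432}{\left(23937 + V{\left(H{\left(-10 \right)},-31 \right)}\right) \left(-23456 + 19692\right)} = - \frac{49952}{-7855} - \frac{6432}{\left(23937 - 31\right) \left(-23456 + 19692\right)} = \left(-49952\right) \left(- \frac{1}{7855}\right) - \frac{6432}{23906 \left(-3764\right)} = \frac{49952}{7855} - \frac{6432}{-89982184} = \frac{49952}{7855} - - \frac{804}{11247773} = \frac{49952}{7855} + \frac{804}{11247773} = \frac{561855072316}{88351256915}$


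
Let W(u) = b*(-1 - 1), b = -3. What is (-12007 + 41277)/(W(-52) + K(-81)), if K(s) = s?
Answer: -5854/15 ≈ -390.27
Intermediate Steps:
W(u) = 6 (W(u) = -3*(-1 - 1) = -3*(-2) = 6)
(-12007 + 41277)/(W(-52) + K(-81)) = (-12007 + 41277)/(6 - 81) = 29270/(-75) = 29270*(-1/75) = -5854/15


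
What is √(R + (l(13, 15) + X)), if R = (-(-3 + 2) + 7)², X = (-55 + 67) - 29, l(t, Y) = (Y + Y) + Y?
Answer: 2*√23 ≈ 9.5917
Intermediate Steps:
l(t, Y) = 3*Y (l(t, Y) = 2*Y + Y = 3*Y)
X = -17 (X = 12 - 29 = -17)
R = 64 (R = (-1*(-1) + 7)² = (1 + 7)² = 8² = 64)
√(R + (l(13, 15) + X)) = √(64 + (3*15 - 17)) = √(64 + (45 - 17)) = √(64 + 28) = √92 = 2*√23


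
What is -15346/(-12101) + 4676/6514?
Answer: 78274060/39412957 ≈ 1.9860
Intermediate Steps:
-15346/(-12101) + 4676/6514 = -15346*(-1/12101) + 4676*(1/6514) = 15346/12101 + 2338/3257 = 78274060/39412957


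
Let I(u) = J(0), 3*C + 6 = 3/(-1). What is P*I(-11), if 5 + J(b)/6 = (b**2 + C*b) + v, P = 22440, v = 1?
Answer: -538560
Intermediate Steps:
C = -3 (C = -2 + (3/(-1))/3 = -2 + (3*(-1))/3 = -2 + (1/3)*(-3) = -2 - 1 = -3)
J(b) = -24 - 18*b + 6*b**2 (J(b) = -30 + 6*((b**2 - 3*b) + 1) = -30 + 6*(1 + b**2 - 3*b) = -30 + (6 - 18*b + 6*b**2) = -24 - 18*b + 6*b**2)
I(u) = -24 (I(u) = -24 - 18*0 + 6*0**2 = -24 + 0 + 6*0 = -24 + 0 + 0 = -24)
P*I(-11) = 22440*(-24) = -538560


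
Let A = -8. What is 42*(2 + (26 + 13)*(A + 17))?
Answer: 14826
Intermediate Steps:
42*(2 + (26 + 13)*(A + 17)) = 42*(2 + (26 + 13)*(-8 + 17)) = 42*(2 + 39*9) = 42*(2 + 351) = 42*353 = 14826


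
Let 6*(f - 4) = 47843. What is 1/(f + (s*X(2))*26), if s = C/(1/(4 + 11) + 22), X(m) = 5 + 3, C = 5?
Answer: 1986/15937577 ≈ 0.00012461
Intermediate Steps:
f = 47867/6 (f = 4 + (⅙)*47843 = 4 + 47843/6 = 47867/6 ≈ 7977.8)
X(m) = 8
s = 75/331 (s = 5/(1/(4 + 11) + 22) = 5/(1/15 + 22) = 5/(331/15) = 5*(15/331) = 75/331 ≈ 0.22659)
1/(f + (s*X(2))*26) = 1/(47867/6 + ((75/331)*8)*26) = 1/(47867/6 + (600/331)*26) = 1/(47867/6 + 15600/331) = 1/(15937577/1986) = 1986/15937577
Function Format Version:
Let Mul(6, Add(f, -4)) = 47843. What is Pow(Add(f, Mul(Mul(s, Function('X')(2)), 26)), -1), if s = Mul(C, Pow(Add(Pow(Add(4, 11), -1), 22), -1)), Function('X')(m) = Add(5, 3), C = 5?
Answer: Rational(1986, 15937577) ≈ 0.00012461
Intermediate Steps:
f = Rational(47867, 6) (f = Add(4, Mul(Rational(1, 6), 47843)) = Add(4, Rational(47843, 6)) = Rational(47867, 6) ≈ 7977.8)
Function('X')(m) = 8
s = Rational(75, 331) (s = Mul(5, Pow(Add(Pow(Add(4, 11), -1), 22), -1)) = Mul(5, Pow(Add(Pow(15, -1), 22), -1)) = Mul(5, Pow(Add(Rational(1, 15), 22), -1)) = Mul(5, Pow(Rational(331, 15), -1)) = Mul(5, Rational(15, 331)) = Rational(75, 331) ≈ 0.22659)
Pow(Add(f, Mul(Mul(s, Function('X')(2)), 26)), -1) = Pow(Add(Rational(47867, 6), Mul(Mul(Rational(75, 331), 8), 26)), -1) = Pow(Add(Rational(47867, 6), Mul(Rational(600, 331), 26)), -1) = Pow(Add(Rational(47867, 6), Rational(15600, 331)), -1) = Pow(Rational(15937577, 1986), -1) = Rational(1986, 15937577)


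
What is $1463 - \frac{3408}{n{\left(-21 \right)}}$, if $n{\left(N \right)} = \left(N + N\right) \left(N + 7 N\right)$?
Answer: $\frac{214990}{147} \approx 1462.5$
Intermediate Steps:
$n{\left(N \right)} = 16 N^{2}$ ($n{\left(N \right)} = 2 N 8 N = 16 N^{2}$)
$1463 - \frac{3408}{n{\left(-21 \right)}} = 1463 - \frac{3408}{16 \left(-21\right)^{2}} = 1463 - \frac{3408}{16 \cdot 441} = 1463 - \frac{3408}{7056} = 1463 - 3408 \cdot \frac{1}{7056} = 1463 - \frac{71}{147} = \frac{214990}{147}$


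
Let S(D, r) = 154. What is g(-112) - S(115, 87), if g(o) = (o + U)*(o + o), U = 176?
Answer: -14490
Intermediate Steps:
g(o) = 2*o*(176 + o) (g(o) = (o + 176)*(o + o) = (176 + o)*(2*o) = 2*o*(176 + o))
g(-112) - S(115, 87) = 2*(-112)*(176 - 112) - 1*154 = 2*(-112)*64 - 154 = -14336 - 154 = -14490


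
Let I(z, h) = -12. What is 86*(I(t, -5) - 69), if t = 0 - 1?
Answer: -6966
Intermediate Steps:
t = -1
86*(I(t, -5) - 69) = 86*(-12 - 69) = 86*(-81) = -6966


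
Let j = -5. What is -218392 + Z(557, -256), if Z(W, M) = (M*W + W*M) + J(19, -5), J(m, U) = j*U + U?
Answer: -503556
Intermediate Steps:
J(m, U) = -4*U (J(m, U) = -5*U + U = -4*U)
Z(W, M) = 20 + 2*M*W (Z(W, M) = (M*W + W*M) - 4*(-5) = (M*W + M*W) + 20 = 2*M*W + 20 = 20 + 2*M*W)
-218392 + Z(557, -256) = -218392 + (20 + 2*(-256)*557) = -218392 + (20 - 285184) = -218392 - 285164 = -503556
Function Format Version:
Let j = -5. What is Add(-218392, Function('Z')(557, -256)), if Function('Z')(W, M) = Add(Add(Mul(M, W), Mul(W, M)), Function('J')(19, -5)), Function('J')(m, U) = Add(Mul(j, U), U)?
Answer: -503556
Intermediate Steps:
Function('J')(m, U) = Mul(-4, U) (Function('J')(m, U) = Add(Mul(-5, U), U) = Mul(-4, U))
Function('Z')(W, M) = Add(20, Mul(2, M, W)) (Function('Z')(W, M) = Add(Add(Mul(M, W), Mul(W, M)), Mul(-4, -5)) = Add(Add(Mul(M, W), Mul(M, W)), 20) = Add(Mul(2, M, W), 20) = Add(20, Mul(2, M, W)))
Add(-218392, Function('Z')(557, -256)) = Add(-218392, Add(20, Mul(2, -256, 557))) = Add(-218392, Add(20, -285184)) = Add(-218392, -285164) = -503556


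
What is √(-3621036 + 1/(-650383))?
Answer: I*√1531691154991200187/650383 ≈ 1902.9*I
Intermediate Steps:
√(-3621036 + 1/(-650383)) = √(-3621036 - 1/650383) = √(-2355060256789/650383) = I*√1531691154991200187/650383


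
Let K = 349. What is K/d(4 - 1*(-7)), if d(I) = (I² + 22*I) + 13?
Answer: 349/376 ≈ 0.92819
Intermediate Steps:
d(I) = 13 + I² + 22*I
K/d(4 - 1*(-7)) = 349/(13 + (4 - 1*(-7))² + 22*(4 - 1*(-7))) = 349/(13 + (4 + 7)² + 22*(4 + 7)) = 349/(13 + 11² + 22*11) = 349/(13 + 121 + 242) = 349/376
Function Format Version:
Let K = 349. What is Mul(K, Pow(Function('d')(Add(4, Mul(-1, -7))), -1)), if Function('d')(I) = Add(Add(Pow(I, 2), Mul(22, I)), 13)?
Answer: Rational(349, 376) ≈ 0.92819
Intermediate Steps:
Function('d')(I) = Add(13, Pow(I, 2), Mul(22, I))
Mul(K, Pow(Function('d')(Add(4, Mul(-1, -7))), -1)) = Mul(349, Pow(Add(13, Pow(Add(4, Mul(-1, -7)), 2), Mul(22, Add(4, Mul(-1, -7)))), -1)) = Mul(349, Pow(Add(13, Pow(Add(4, 7), 2), Mul(22, Add(4, 7))), -1)) = Mul(349, Pow(Add(13, Pow(11, 2), Mul(22, 11)), -1)) = Mul(349, Pow(Add(13, 121, 242), -1)) = Mul(349, Pow(376, -1)) = Mul(349, Rational(1, 376)) = Rational(349, 376)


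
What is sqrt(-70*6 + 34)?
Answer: I*sqrt(386) ≈ 19.647*I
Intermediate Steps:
sqrt(-70*6 + 34) = sqrt(-420 + 34) = sqrt(-386) = I*sqrt(386)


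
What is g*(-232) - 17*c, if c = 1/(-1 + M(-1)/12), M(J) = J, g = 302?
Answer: -910628/13 ≈ -70048.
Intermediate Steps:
c = -12/13 (c = 1/(-1 - 1/12) = 1/(-13/12) = -12/13 ≈ -0.92308)
g*(-232) - 17*c = 302*(-232) - 17*(-12/13) = -70064 + 204/13 = -910628/13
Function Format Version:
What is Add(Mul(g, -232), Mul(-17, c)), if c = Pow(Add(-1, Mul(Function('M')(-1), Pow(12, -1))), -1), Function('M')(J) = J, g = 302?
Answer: Rational(-910628, 13) ≈ -70048.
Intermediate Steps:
c = Rational(-12, 13) (c = Pow(Add(-1, Mul(-1, Pow(12, -1))), -1) = Pow(Add(-1, Mul(-1, Rational(1, 12))), -1) = Pow(Add(-1, Rational(-1, 12)), -1) = Pow(Rational(-13, 12), -1) = Rational(-12, 13) ≈ -0.92308)
Add(Mul(g, -232), Mul(-17, c)) = Add(Mul(302, -232), Mul(-17, Rational(-12, 13))) = Add(-70064, Rational(204, 13)) = Rational(-910628, 13)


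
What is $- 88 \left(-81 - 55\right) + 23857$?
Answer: $35825$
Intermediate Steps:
$- 88 \left(-81 - 55\right) + 23857 = \left(-88\right) \left(-136\right) + 23857 = 11968 + 23857 = 35825$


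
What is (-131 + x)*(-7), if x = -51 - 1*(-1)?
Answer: 1267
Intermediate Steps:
x = -50 (x = -51 + 1 = -50)
(-131 + x)*(-7) = (-131 - 50)*(-7) = -181*(-7) = 1267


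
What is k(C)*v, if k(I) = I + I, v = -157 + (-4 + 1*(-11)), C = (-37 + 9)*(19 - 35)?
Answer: -154112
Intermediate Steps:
C = 448 (C = -28*(-16) = 448)
v = -172 (v = -157 + (-4 - 11) = -157 - 15 = -172)
k(I) = 2*I
k(C)*v = (2*448)*(-172) = 896*(-172) = -154112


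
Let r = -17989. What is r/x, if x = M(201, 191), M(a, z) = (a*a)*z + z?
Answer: -17989/7716782 ≈ -0.0023312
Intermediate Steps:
M(a, z) = z + z*a² (M(a, z) = a²*z + z = z*a² + z = z + z*a²)
x = 7716782 (x = 191*(1 + 201²) = 191*(1 + 40401) = 191*40402 = 7716782)
r/x = -17989/7716782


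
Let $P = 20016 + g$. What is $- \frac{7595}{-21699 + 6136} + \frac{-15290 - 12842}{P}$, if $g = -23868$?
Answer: $\frac{116768564}{14987169} \approx 7.7912$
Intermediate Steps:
$P = -3852$ ($P = 20016 - 23868 = -3852$)
$- \frac{7595}{-21699 + 6136} + \frac{-15290 - 12842}{P} = - \frac{7595}{-21699 + 6136} + \frac{-15290 - 12842}{-3852} = - \frac{7595}{-15563} + \left(-15290 - 12842\right) \left(- \frac{1}{3852}\right) = \left(-7595\right) \left(- \frac{1}{15563}\right) - - \frac{7033}{963} = \frac{7595}{15563} + \frac{7033}{963} = \frac{116768564}{14987169}$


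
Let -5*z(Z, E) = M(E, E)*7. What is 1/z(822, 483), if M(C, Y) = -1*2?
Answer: 5/14 ≈ 0.35714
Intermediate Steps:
M(C, Y) = -2
z(Z, E) = 14/5 (z(Z, E) = -(-2)*7/5 = -1/5*(-14) = 14/5)
1/z(822, 483) = 1/(14/5) = 5/14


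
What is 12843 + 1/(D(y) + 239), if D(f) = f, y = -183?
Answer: 719209/56 ≈ 12843.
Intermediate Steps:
12843 + 1/(D(y) + 239) = 12843 + 1/(-183 + 239) = 12843 + 1/56 = 719209/56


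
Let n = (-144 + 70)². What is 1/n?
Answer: 1/5476 ≈ 0.00018262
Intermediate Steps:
n = 5476 (n = (-74)² = 5476)
1/n = 1/5476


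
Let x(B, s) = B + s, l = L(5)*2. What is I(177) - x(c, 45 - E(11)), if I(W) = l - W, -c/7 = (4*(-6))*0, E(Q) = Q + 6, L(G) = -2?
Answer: -209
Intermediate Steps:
E(Q) = 6 + Q
l = -4 (l = -2*2 = -4)
c = 0 (c = -7*4*(-6)*0 = -(-168)*0 = -7*0 = 0)
I(W) = -4 - W
I(177) - x(c, 45 - E(11)) = (-4 - 1*177) - (0 + (45 - (6 + 11))) = (-4 - 177) - (0 + (45 - 1*17)) = -181 - (0 + (45 - 17)) = -181 - (0 + 28) = -181 - 1*28 = -181 - 28 = -209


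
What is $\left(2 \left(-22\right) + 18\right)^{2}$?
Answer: $676$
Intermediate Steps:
$\left(2 \left(-22\right) + 18\right)^{2} = \left(-44 + 18\right)^{2} = \left(-26\right)^{2} = 676$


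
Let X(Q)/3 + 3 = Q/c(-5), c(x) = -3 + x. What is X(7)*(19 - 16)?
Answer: -279/8 ≈ -34.875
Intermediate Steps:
X(Q) = -9 - 3*Q/8 (X(Q) = -9 + 3*(Q/(-3 - 5)) = -9 + 3*(Q/(-8)) = -9 + 3*(Q*(-⅛)) = -9 + 3*(-Q/8) = -9 - 3*Q/8)
X(7)*(19 - 16) = (-9 - 3/8*7)*(19 - 16) = (-9 - 21/8)*3 = -93/8*3 = -279/8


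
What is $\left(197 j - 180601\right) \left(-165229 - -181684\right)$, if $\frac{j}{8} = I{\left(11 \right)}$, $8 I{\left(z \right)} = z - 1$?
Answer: $-2939373105$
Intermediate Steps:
$I{\left(z \right)} = - \frac{1}{8} + \frac{z}{8}$ ($I{\left(z \right)} = \frac{z - 1}{8} = \frac{-1 + z}{8} = - \frac{1}{8} + \frac{z}{8}$)
$j = 10$ ($j = 8 \left(- \frac{1}{8} + \frac{1}{8} \cdot 11\right) = 8 \left(- \frac{1}{8} + \frac{11}{8}\right) = 8 \cdot \frac{5}{4} = 10$)
$\left(197 j - 180601\right) \left(-165229 - -181684\right) = \left(197 \cdot 10 - 180601\right) \left(-165229 - -181684\right) = \left(1970 - 180601\right) \left(-165229 + 181684\right) = \left(-178631\right) 16455 = -2939373105$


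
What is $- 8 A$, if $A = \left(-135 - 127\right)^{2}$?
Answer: $-549152$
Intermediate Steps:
$A = 68644$ ($A = \left(-262\right)^{2} = 68644$)
$- 8 A = \left(-8\right) 68644 = -549152$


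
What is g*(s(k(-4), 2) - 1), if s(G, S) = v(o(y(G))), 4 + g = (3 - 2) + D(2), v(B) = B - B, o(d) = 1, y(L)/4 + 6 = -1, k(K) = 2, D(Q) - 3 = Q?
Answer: -2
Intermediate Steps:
D(Q) = 3 + Q
y(L) = -28 (y(L) = -24 + 4*(-1) = -24 - 4 = -28)
v(B) = 0
g = 2 (g = -4 + ((3 - 2) + (3 + 2)) = -4 + (1 + 5) = -4 + 6 = 2)
s(G, S) = 0
g*(s(k(-4), 2) - 1) = 2*(0 - 1) = 2*(-1) = -2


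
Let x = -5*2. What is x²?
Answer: 100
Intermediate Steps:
x = -10
x² = (-10)² = 100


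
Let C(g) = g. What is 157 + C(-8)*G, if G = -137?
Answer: 1253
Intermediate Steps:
157 + C(-8)*G = 157 - 8*(-137) = 157 + 1096 = 1253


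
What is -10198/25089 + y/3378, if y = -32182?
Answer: -46770169/4708369 ≈ -9.9334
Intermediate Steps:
-10198/25089 + y/3378 = -10198/25089 - 32182/3378 = -10198*1/25089 - 32182*1/3378 = -10198/25089 - 16091/1689 = -46770169/4708369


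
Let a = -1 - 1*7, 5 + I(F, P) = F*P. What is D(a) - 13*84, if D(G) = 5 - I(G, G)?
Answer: -1146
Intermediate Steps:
I(F, P) = -5 + F*P
a = -8 (a = -1 - 7 = -8)
D(G) = 10 - G**2 (D(G) = 5 - (-5 + G*G) = 5 - (-5 + G**2) = 5 + (5 - G**2) = 10 - G**2)
D(a) - 13*84 = (10 - 1*(-8)**2) - 13*84 = (10 - 1*64) - 1092 = (10 - 64) - 1092 = -54 - 1092 = -1146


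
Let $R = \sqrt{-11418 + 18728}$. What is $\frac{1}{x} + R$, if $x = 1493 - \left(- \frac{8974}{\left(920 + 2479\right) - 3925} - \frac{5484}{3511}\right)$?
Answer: $\frac{923393}{1364314184} + \sqrt{7310} \approx 85.499$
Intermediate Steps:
$R = \sqrt{7310} \approx 85.499$
$x = \frac{1364314184}{923393}$ ($x = 1493 - \left(- \frac{8974}{3399 - 3925} - \frac{5484}{3511}\right) = 1493 - \left(- \frac{8974}{-526} - \frac{5484}{3511}\right) = 1493 - \left(\left(-8974\right) \left(- \frac{1}{526}\right) - \frac{5484}{3511}\right) = 1493 - \left(\frac{4487}{263} - \frac{5484}{3511}\right) = 1493 - \frac{14311565}{923393} = \frac{1364314184}{923393} \approx 1477.5$)
$\frac{1}{x} + R = \frac{1}{\frac{1364314184}{923393}} + \sqrt{7310} = \frac{923393}{1364314184} + \sqrt{7310}$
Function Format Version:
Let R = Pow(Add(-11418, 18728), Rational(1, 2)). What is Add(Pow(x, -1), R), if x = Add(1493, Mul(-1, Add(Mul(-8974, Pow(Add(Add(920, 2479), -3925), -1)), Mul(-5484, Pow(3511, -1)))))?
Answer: Add(Rational(923393, 1364314184), Pow(7310, Rational(1, 2))) ≈ 85.499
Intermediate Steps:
R = Pow(7310, Rational(1, 2)) ≈ 85.499
x = Rational(1364314184, 923393) (x = Add(1493, Mul(-1, Add(Mul(-8974, Pow(Add(3399, -3925), -1)), Mul(-5484, Rational(1, 3511))))) = Add(1493, Mul(-1, Add(Mul(-8974, Pow(-526, -1)), Rational(-5484, 3511)))) = Add(1493, Mul(-1, Add(Mul(-8974, Rational(-1, 526)), Rational(-5484, 3511)))) = Add(1493, Mul(-1, Add(Rational(4487, 263), Rational(-5484, 3511)))) = Add(1493, Mul(-1, Rational(14311565, 923393))) = Add(1493, Rational(-14311565, 923393)) = Rational(1364314184, 923393) ≈ 1477.5)
Add(Pow(x, -1), R) = Add(Pow(Rational(1364314184, 923393), -1), Pow(7310, Rational(1, 2))) = Add(Rational(923393, 1364314184), Pow(7310, Rational(1, 2)))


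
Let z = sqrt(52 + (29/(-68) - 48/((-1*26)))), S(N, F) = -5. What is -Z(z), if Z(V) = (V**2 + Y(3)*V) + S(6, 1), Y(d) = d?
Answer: -42803/884 - 27*sqrt(128843)/442 ≈ -70.346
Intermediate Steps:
z = 9*sqrt(128843)/442 (z = sqrt(52 + (29*(-1/68) - 48/(-26))) = sqrt(52 + (-29/68 - 48*(-1/26))) = sqrt(52 + (-29/68 + 24/13)) = sqrt(52 + 1255/884) = sqrt(47223/884) = 9*sqrt(128843)/442 ≈ 7.3089)
Z(V) = -5 + V**2 + 3*V (Z(V) = (V**2 + 3*V) - 5 = -5 + V**2 + 3*V)
-Z(z) = -(-5 + (9*sqrt(128843)/442)**2 + 3*(9*sqrt(128843)/442)) = -(-5 + 47223/884 + 27*sqrt(128843)/442) = -(42803/884 + 27*sqrt(128843)/442) = -42803/884 - 27*sqrt(128843)/442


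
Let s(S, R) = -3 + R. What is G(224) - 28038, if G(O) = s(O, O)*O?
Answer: 21466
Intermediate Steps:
G(O) = O*(-3 + O) (G(O) = (-3 + O)*O = O*(-3 + O))
G(224) - 28038 = 224*(-3 + 224) - 28038 = 224*221 - 28038 = 49504 - 28038 = 21466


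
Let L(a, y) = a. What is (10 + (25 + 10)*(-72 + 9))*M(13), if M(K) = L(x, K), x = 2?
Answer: -4390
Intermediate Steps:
M(K) = 2
(10 + (25 + 10)*(-72 + 9))*M(13) = (10 + (25 + 10)*(-72 + 9))*2 = (10 + 35*(-63))*2 = (10 - 2205)*2 = -2195*2 = -4390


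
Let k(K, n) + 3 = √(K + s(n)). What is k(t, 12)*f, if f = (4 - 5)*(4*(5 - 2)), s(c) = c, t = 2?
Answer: 36 - 12*√14 ≈ -8.8999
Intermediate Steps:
k(K, n) = -3 + √(K + n)
f = -12 (f = -4*3 = -1*12 = -12)
k(t, 12)*f = (-3 + √(2 + 12))*(-12) = (-3 + √14)*(-12) = 36 - 12*√14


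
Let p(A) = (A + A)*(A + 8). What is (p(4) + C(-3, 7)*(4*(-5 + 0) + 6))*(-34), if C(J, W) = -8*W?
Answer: -29920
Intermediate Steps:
p(A) = 2*A*(8 + A) (p(A) = (2*A)*(8 + A) = 2*A*(8 + A))
(p(4) + C(-3, 7)*(4*(-5 + 0) + 6))*(-34) = (2*4*(8 + 4) + (-8*7)*(4*(-5 + 0) + 6))*(-34) = (2*4*12 - 56*(4*(-5) + 6))*(-34) = (96 - 56*(-20 + 6))*(-34) = (96 - 56*(-14))*(-34) = (96 + 784)*(-34) = 880*(-34) = -29920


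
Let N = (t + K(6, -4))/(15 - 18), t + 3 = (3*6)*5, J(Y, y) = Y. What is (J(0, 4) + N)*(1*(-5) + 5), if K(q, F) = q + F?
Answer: 0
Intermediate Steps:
K(q, F) = F + q
t = 87 (t = -3 + (3*6)*5 = -3 + 18*5 = -3 + 90 = 87)
N = -89/3 (N = (87 + (-4 + 6))/(15 - 18) = (87 + 2)/(-3) = 89*(-⅓) = -89/3 ≈ -29.667)
(J(0, 4) + N)*(1*(-5) + 5) = (0 - 89/3)*(1*(-5) + 5) = -89*(-5 + 5)/3 = -89/3*0 = 0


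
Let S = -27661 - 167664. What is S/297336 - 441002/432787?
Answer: -16589222419/9898704264 ≈ -1.6759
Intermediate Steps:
S = -195325
S/297336 - 441002/432787 = -195325/297336 - 441002/432787 = -195325*1/297336 - 441002*1/432787 = -15025/22872 - 441002/432787 = -16589222419/9898704264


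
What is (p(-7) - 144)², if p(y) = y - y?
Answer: 20736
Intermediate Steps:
p(y) = 0
(p(-7) - 144)² = (0 - 144)² = (-144)² = 20736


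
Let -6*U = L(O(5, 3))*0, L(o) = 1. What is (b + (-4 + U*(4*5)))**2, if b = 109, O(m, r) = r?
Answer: 11025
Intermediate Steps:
U = 0 (U = -0/6 = -1/6*0 = 0)
(b + (-4 + U*(4*5)))**2 = (109 + (-4 + 0*(4*5)))**2 = (109 + (-4 + 0*20))**2 = (109 + (-4 + 0))**2 = (109 - 4)**2 = 105**2 = 11025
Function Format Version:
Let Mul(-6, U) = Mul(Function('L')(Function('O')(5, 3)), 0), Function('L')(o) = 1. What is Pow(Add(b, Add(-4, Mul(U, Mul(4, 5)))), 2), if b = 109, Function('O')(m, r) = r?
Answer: 11025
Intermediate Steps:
U = 0 (U = Mul(Rational(-1, 6), Mul(1, 0)) = Mul(Rational(-1, 6), 0) = 0)
Pow(Add(b, Add(-4, Mul(U, Mul(4, 5)))), 2) = Pow(Add(109, Add(-4, Mul(0, Mul(4, 5)))), 2) = Pow(Add(109, Add(-4, Mul(0, 20))), 2) = Pow(Add(109, Add(-4, 0)), 2) = Pow(Add(109, -4), 2) = Pow(105, 2) = 11025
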